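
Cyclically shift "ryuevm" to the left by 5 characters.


Input: 'ryuevm', shift = 5
Operation: split at index 5 and swap parts
Front part s[0:5] = 'ryuev'
Back part s[5:] = 'm'
Rotated = back + front = 'm' + 'ryuev'
Result: mryuev


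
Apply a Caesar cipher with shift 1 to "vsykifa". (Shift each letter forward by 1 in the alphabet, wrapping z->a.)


Input: 'vsykifa', shift = 1
Operation: for each letter, (position + 1) mod 26
Mapping: 'v'(21+1=22)->'w', 's'(18+1=19)->'t', 'y'(24+1=25)->'z', 'k'(10+1=11)->'l', 'i'(8+1=9)->'j', 'f'(5+1=6)->'g', 'a'(0+1=1)->'b'
Result: wtzljgb


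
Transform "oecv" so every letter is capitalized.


Input string: 'oecv'
Operation: convert each letter to uppercase
Mapping: 'o'->'O', 'e'->'E', 'c'->'C', 'v'->'V'
Result: OECV


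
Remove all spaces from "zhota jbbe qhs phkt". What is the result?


Input string: 'zhota jbbe qhs phkt'
Operation: remove all spaces
Words: 'zhota', 'jbbe', 'qhs', 'phkt'
Join without spaces: zhotajbbeqhsphkt


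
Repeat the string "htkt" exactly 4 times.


Input string: 'htkt'
Operation: repeat 4 times
Concatenation: 'htkt' + 'htkt' + 'htkt' + 'htkt'
Result: htkthtkthtkthtkt


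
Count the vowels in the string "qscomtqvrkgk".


Input string: 'qscomtqvrkgk'
Operation: count vowels (a, e, i, o, u)
Scan: s[0]='q', s[1]='s', s[2]='c', s[3]='o' (vowel), s[4]='m', s[5]='t', s[6]='q', s[7]='v', s[8]='r', s[9]='k', s[10]='g', s[11]='k'
Vowels found: 1
Result: 1


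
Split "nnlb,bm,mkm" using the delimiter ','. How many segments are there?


Input string: 'nnlb,bm,mkm'
Delimiter: ','
Split result: 'nnlb', 'bm', 'mkm'
Number of parts: 3


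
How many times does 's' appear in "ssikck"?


Input string: 'ssikck'
Target character: 's'
Scan each position: s[0]='s', s[1]='s'
Matches found at indices: 0, 1
Total: 2


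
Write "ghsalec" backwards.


Input string: 'ghsalec'
Operation: reverse character order
Original order: 'g' -> 'h' -> 's' -> 'a' -> 'l' -> 'e' -> 'c'
Reversed order: 'c' -> 'e' -> 'l' -> 'a' -> 's' -> 'h' -> 'g'
Result: celashg


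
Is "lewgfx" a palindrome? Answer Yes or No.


Input string: 'lewgfx'
Reversed: 'xfgwel'
Compare pairs: s[0]='l' vs s[5]='x' (mismatch), s[1]='e' vs s[4]='f' (mismatch), s[2]='w' vs s[3]='g' (mismatch)
Palindrome: No


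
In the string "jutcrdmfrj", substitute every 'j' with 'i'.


Input string: 'jutcrdmfrj'
Operation: replace 'j' with 'i'
Positions of 'j': 0, 9
After replacement: iutcrdmfri


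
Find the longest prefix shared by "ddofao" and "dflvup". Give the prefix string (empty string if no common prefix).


String 1: 'ddofao'
String 2: 'dflvup'
Compare position by position:
pos 0: 'd' vs 'd' match
pos 1: 'd' vs 'f' differ -> stop
Longest common prefix: "d" (length 1)


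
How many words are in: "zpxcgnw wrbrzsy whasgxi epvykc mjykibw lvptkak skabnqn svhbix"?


Input string: 'zpxcgnw wrbrzsy whasgxi epvykc mjykibw lvptkak skabnqn svhbix'
Operation: split by spaces
Words found: 'zpxcgnw', 'wrbrzsy', 'whasgxi', 'epvykc', 'mjykibw', 'lvptkak', 'skabnqn', 'svhbix'
Word count: 8


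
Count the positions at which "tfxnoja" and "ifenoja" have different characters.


String 1: 'tfxnoja'
String 2: 'ifenoja'
Compare each position: pos 0: 't'!='i', pos 1: 'f'=='f', pos 2: 'x'!='e', pos 3: 'n'=='n', pos 4: 'o'=='o', pos 5: 'j'=='j', pos 6: 'a'=='a'
Differing positions: 2
Hamming distance: 2


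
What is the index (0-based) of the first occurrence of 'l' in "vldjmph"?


Input string: 'vldjmph'
Target: 'l'
Scanning left to right: s[0]='v', s[1]='l'
First match at index: 1


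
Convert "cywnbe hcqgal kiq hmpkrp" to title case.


Input string: 'cywnbe hcqgal kiq hmpkrp'
Operation: capitalize first letter of each word
Word transformations: 'cywnbe'->'Cywnbe', 'hcqgal'->'Hcqgal', 'kiq'->'Kiq', 'hmpkrp'->'Hmpkrp'
Result: Cywnbe Hcqgal Kiq Hmpkrp


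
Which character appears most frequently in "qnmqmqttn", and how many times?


Input: 'qnmqmqttn'
Operation: tally each character
Counts: 'm':2, 'n':2, 'q':3, 't':2
Maximum: 'q' appears 3 times


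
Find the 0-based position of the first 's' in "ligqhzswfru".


Input string: 'ligqhzswfru'
Target: 's'
Scanning left to right: s[0]='l', s[1]='i', s[2]='g', s[3]='q', s[4]='h', s[5]='z', s[6]='s'
First match at index: 6


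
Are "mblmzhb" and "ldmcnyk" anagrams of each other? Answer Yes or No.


String 1: 'mblmzhb' -> sorted: 'bbhlmmz'
String 2: 'ldmcnyk' -> sorted: 'cdklmny'
Compare sorted forms: 'bbhlmmz' != 'cdklmny'
Anagram: No


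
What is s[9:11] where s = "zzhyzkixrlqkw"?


Input string: 'zzhyzkixrlqkw'
Operation: slice [9:11]
Extract characters: s[9]='l', s[10]='q'
Result: lq


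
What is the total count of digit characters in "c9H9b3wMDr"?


Input string: 'c9H9b3wMDr'
Operation: count digit characters (0-9)
Scan: 'c', '9'(digit), 'H', '9'(digit), 'b', '3'(digit), 'w', 'M', 'D', 'r'
Digits found: 3
Result: 3


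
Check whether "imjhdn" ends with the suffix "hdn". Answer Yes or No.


Input string: 'imjhdn'
Suffix to check: 'hdn'
Last 3 characters of input: 'hdn'
Match: True
Result: Yes


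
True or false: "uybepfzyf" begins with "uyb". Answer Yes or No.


Input string: 'uybepfzyf'
Prefix to check: 'uyb'
First 3 characters of input: 'uyb'
Match: True
Result: Yes


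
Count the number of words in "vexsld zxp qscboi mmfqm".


Input string: 'vexsld zxp qscboi mmfqm'
Operation: split by spaces
Words found: 'vexsld', 'zxp', 'qscboi', 'mmfqm'
Word count: 4


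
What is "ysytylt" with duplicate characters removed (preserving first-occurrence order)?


Input: 'ysytylt'
Operation: keep first occurrence of each character
Scan: s[0]='y' new -> keep; s[1]='s' new -> keep; s[2]='y' seen -> skip; s[3]='t' new -> keep; s[4]='y' seen -> skip; s[5]='l' new -> keep; s[6]='t' seen -> skip
Result: ystl


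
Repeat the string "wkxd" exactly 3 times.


Input string: 'wkxd'
Operation: repeat 3 times
Concatenation: 'wkxd' + 'wkxd' + 'wkxd'
Result: wkxdwkxdwkxd


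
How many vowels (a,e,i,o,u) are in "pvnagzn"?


Input string: 'pvnagzn'
Operation: count vowels (a, e, i, o, u)
Scan: s[0]='p', s[1]='v', s[2]='n', s[3]='a' (vowel), s[4]='g', s[5]='z', s[6]='n'
Vowels found: 1
Result: 1


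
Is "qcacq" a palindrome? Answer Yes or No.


Input string: 'qcacq'
Reversed: 'qcacq'
Compare pairs: s[0]='q' vs s[4]='q' (match), s[1]='c' vs s[3]='c' (match)
Palindrome: Yes


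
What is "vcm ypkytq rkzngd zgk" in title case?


Input string: 'vcm ypkytq rkzngd zgk'
Operation: capitalize first letter of each word
Word transformations: 'vcm'->'Vcm', 'ypkytq'->'Ypkytq', 'rkzngd'->'Rkzngd', 'zgk'->'Zgk'
Result: Vcm Ypkytq Rkzngd Zgk


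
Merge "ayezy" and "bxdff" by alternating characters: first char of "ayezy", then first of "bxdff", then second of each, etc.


String 1: 'ayezy'
String 2: 'bxdff'
Operation: alternate characters
Pairs: 'a'+'b', 'y'+'x', 'e'+'d', 'z'+'f', 'y'+'f'
Result: abyxedzfyf


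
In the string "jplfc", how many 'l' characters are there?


Input string: 'jplfc'
Target character: 'l'
Scan each position: s[2]='l'
Matches found at indices: 2
Total: 1


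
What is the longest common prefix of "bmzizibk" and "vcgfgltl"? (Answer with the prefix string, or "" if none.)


String 1: 'bmzizibk'
String 2: 'vcgfgltl'
Compare position by position:
pos 0: 'b' vs 'v' differ -> stop
Longest common prefix: "" (length 0)


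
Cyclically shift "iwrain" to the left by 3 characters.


Input: 'iwrain', shift = 3
Operation: split at index 3 and swap parts
Front part s[0:3] = 'iwr'
Back part s[3:] = 'ain'
Rotated = back + front = 'ain' + 'iwr'
Result: ainiwr


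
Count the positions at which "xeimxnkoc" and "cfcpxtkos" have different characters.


String 1: 'xeimxnkoc'
String 2: 'cfcpxtkos'
Compare each position: pos 0: 'x'!='c', pos 1: 'e'!='f', pos 2: 'i'!='c', pos 3: 'm'!='p', pos 4: 'x'=='x', pos 5: 'n'!='t', pos 6: 'k'=='k', pos 7: 'o'=='o', pos 8: 'c'!='s'
Differing positions: 6
Hamming distance: 6


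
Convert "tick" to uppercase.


Input string: 'tick'
Operation: convert each letter to uppercase
Mapping: 't'->'T', 'i'->'I', 'c'->'C', 'k'->'K'
Result: TICK


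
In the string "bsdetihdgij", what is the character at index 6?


Input string: 'bsdetihdgij'
Operation: get character at index 6
Index mapping: s[0]='b', s[1]='s', s[2]='d', s[3]='e', s[4]='t', s[5]='i', s[6]='h'
Result: 'h'


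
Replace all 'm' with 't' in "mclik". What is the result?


Input string: 'mclik'
Operation: replace 'm' with 't'
Positions of 'm': 0
After replacement: tclik


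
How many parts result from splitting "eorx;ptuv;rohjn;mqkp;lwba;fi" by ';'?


Input string: 'eorx;ptuv;rohjn;mqkp;lwba;fi'
Delimiter: ';'
Split result: 'eorx', 'ptuv', 'rohjn', 'mqkp', 'lwba', 'fi'
Number of parts: 6


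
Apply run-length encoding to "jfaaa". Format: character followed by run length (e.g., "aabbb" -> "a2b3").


Input: 'jfaaa'
Operation: identify consecutive runs
Runs: 'j' -> j1, 'f' -> f1, 'aaa' -> a3
Encoded: j1f1a3


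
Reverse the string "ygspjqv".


Input string: 'ygspjqv'
Operation: reverse character order
Original order: 'y' -> 'g' -> 's' -> 'p' -> 'j' -> 'q' -> 'v'
Reversed order: 'v' -> 'q' -> 'j' -> 'p' -> 's' -> 'g' -> 'y'
Result: vqjpsgy


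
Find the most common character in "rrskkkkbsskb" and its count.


Input: 'rrskkkkbsskb'
Operation: tally each character
Counts: 'b':2, 'k':5, 'r':2, 's':3
Maximum: 'k' appears 5 times


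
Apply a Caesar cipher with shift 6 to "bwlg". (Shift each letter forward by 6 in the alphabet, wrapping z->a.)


Input: 'bwlg', shift = 6
Operation: for each letter, (position + 6) mod 26
Mapping: 'b'(1+6=7)->'h', 'w'(22+6=28, 28 mod 26=2)->'c', 'l'(11+6=17)->'r', 'g'(6+6=12)->'m'
Result: hcrm


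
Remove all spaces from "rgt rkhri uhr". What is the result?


Input string: 'rgt rkhri uhr'
Operation: remove all spaces
Words: 'rgt', 'rkhri', 'uhr'
Join without spaces: rgtrkhriuhr


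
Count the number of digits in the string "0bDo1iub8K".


Input string: '0bDo1iub8K'
Operation: count digit characters (0-9)
Scan: '0'(digit), 'b', 'D', 'o', '1'(digit), 'i', 'u', 'b', '8'(digit), 'K'
Digits found: 3
Result: 3


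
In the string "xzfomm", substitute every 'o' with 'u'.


Input string: 'xzfomm'
Operation: replace 'o' with 'u'
Positions of 'o': 3
After replacement: xzfumm


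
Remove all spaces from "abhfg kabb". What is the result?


Input string: 'abhfg kabb'
Operation: remove all spaces
Words: 'abhfg', 'kabb'
Join without spaces: abhfgkabb


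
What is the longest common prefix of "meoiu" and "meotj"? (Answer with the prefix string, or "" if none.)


String 1: 'meoiu'
String 2: 'meotj'
Compare position by position:
pos 0: 'm' vs 'm' match
pos 1: 'e' vs 'e' match
pos 2: 'o' vs 'o' match
pos 3: 'i' vs 't' differ -> stop
Longest common prefix: "meo" (length 3)


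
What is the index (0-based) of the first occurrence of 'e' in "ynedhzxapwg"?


Input string: 'ynedhzxapwg'
Target: 'e'
Scanning left to right: s[0]='y', s[1]='n', s[2]='e'
First match at index: 2


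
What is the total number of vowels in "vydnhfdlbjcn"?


Input string: 'vydnhfdlbjcn'
Operation: count vowels (a, e, i, o, u)
Scan: s[0]='v', s[1]='y', s[2]='d', s[3]='n', s[4]='h', s[5]='f', s[6]='d', s[7]='l', s[8]='b', s[9]='j', s[10]='c', s[11]='n'
Vowels found: 0
Result: 0


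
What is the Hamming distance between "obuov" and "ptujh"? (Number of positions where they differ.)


String 1: 'obuov'
String 2: 'ptujh'
Compare each position: pos 0: 'o'!='p', pos 1: 'b'!='t', pos 2: 'u'=='u', pos 3: 'o'!='j', pos 4: 'v'!='h'
Differing positions: 4
Hamming distance: 4


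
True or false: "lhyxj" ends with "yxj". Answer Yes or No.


Input string: 'lhyxj'
Suffix to check: 'yxj'
Last 3 characters of input: 'yxj'
Match: True
Result: Yes


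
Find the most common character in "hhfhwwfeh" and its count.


Input: 'hhfhwwfeh'
Operation: tally each character
Counts: 'e':1, 'f':2, 'h':4, 'w':2
Maximum: 'h' appears 4 times


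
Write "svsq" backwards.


Input string: 'svsq'
Operation: reverse character order
Original order: 's' -> 'v' -> 's' -> 'q'
Reversed order: 'q' -> 's' -> 'v' -> 's'
Result: qsvs


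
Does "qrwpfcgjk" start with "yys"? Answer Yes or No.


Input string: 'qrwpfcgjk'
Prefix to check: 'yys'
First 3 characters of input: 'qrw'
Match: False
Result: No


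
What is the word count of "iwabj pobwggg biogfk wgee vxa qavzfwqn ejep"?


Input string: 'iwabj pobwggg biogfk wgee vxa qavzfwqn ejep'
Operation: split by spaces
Words found: 'iwabj', 'pobwggg', 'biogfk', 'wgee', 'vxa', 'qavzfwqn', 'ejep'
Word count: 7


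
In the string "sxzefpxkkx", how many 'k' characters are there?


Input string: 'sxzefpxkkx'
Target character: 'k'
Scan each position: s[7]='k', s[8]='k'
Matches found at indices: 7, 8
Total: 2


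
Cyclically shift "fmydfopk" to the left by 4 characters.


Input: 'fmydfopk', shift = 4
Operation: split at index 4 and swap parts
Front part s[0:4] = 'fmyd'
Back part s[4:] = 'fopk'
Rotated = back + front = 'fopk' + 'fmyd'
Result: fopkfmyd


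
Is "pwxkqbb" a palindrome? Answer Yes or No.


Input string: 'pwxkqbb'
Reversed: 'bbqkxwp'
Compare pairs: s[0]='p' vs s[6]='b' (mismatch), s[1]='w' vs s[5]='b' (mismatch), s[2]='x' vs s[4]='q' (mismatch)
Palindrome: No


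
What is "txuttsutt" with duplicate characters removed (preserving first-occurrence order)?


Input: 'txuttsutt'
Operation: keep first occurrence of each character
Scan: s[0]='t' new -> keep; s[1]='x' new -> keep; s[2]='u' new -> keep; s[3]='t' seen -> skip; s[4]='t' seen -> skip; s[5]='s' new -> keep; s[6]='u' seen -> skip; s[7]='t' seen -> skip; s[8]='t' seen -> skip
Result: txus


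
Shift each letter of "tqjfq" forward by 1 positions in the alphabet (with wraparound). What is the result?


Input: 'tqjfq', shift = 1
Operation: for each letter, (position + 1) mod 26
Mapping: 't'(19+1=20)->'u', 'q'(16+1=17)->'r', 'j'(9+1=10)->'k', 'f'(5+1=6)->'g', 'q'(16+1=17)->'r'
Result: urkgr


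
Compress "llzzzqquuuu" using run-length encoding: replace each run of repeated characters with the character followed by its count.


Input: 'llzzzqquuuu'
Operation: identify consecutive runs
Runs: 'll' -> l2, 'zzz' -> z3, 'qq' -> q2, 'uuuu' -> u4
Encoded: l2z3q2u4


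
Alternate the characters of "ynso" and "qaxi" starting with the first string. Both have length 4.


String 1: 'ynso'
String 2: 'qaxi'
Operation: alternate characters
Pairs: 'y'+'q', 'n'+'a', 's'+'x', 'o'+'i'
Result: yqnasxoi


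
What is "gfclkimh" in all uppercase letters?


Input string: 'gfclkimh'
Operation: convert each letter to uppercase
Mapping: 'g'->'G', 'f'->'F', 'c'->'C', 'l'->'L', 'k'->'K', 'i'->'I', 'm'->'M', 'h'->'H'
Result: GFCLKIMH


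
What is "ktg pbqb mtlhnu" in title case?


Input string: 'ktg pbqb mtlhnu'
Operation: capitalize first letter of each word
Word transformations: 'ktg'->'Ktg', 'pbqb'->'Pbqb', 'mtlhnu'->'Mtlhnu'
Result: Ktg Pbqb Mtlhnu


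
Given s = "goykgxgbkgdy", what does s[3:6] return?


Input string: 'goykgxgbkgdy'
Operation: slice [3:6]
Extract characters: s[3]='k', s[4]='g', s[5]='x'
Result: kgx


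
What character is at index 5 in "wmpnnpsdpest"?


Input string: 'wmpnnpsdpest'
Operation: get character at index 5
Index mapping: s[0]='w', s[1]='m', s[2]='p', s[3]='n', s[4]='n', s[5]='p'
Result: 'p'


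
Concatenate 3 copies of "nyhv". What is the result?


Input string: 'nyhv'
Operation: repeat 3 times
Concatenation: 'nyhv' + 'nyhv' + 'nyhv'
Result: nyhvnyhvnyhv


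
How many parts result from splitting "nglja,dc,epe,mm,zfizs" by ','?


Input string: 'nglja,dc,epe,mm,zfizs'
Delimiter: ','
Split result: 'nglja', 'dc', 'epe', 'mm', 'zfizs'
Number of parts: 5


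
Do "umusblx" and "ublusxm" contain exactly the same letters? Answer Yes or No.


String 1: 'umusblx' -> sorted: 'blmsuux'
String 2: 'ublusxm' -> sorted: 'blmsuux'
Compare sorted forms: 'blmsuux' == 'blmsuux'
Anagram: Yes


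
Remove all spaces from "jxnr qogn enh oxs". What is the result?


Input string: 'jxnr qogn enh oxs'
Operation: remove all spaces
Words: 'jxnr', 'qogn', 'enh', 'oxs'
Join without spaces: jxnrqognenhoxs


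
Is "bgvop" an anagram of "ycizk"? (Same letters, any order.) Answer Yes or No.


String 1: 'ycizk' -> sorted: 'cikyz'
String 2: 'bgvop' -> sorted: 'bgopv'
Compare sorted forms: 'cikyz' != 'bgopv'
Anagram: No


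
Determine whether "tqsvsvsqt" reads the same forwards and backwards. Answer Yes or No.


Input string: 'tqsvsvsqt'
Reversed: 'tqsvsvsqt'
Compare pairs: s[0]='t' vs s[8]='t' (match), s[1]='q' vs s[7]='q' (match), s[2]='s' vs s[6]='s' (match), s[3]='v' vs s[5]='v' (match)
Palindrome: Yes


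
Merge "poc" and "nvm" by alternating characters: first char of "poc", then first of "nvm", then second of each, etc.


String 1: 'poc'
String 2: 'nvm'
Operation: alternate characters
Pairs: 'p'+'n', 'o'+'v', 'c'+'m'
Result: pnovcm


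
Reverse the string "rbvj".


Input string: 'rbvj'
Operation: reverse character order
Original order: 'r' -> 'b' -> 'v' -> 'j'
Reversed order: 'j' -> 'v' -> 'b' -> 'r'
Result: jvbr


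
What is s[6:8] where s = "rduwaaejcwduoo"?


Input string: 'rduwaaejcwduoo'
Operation: slice [6:8]
Extract characters: s[6]='e', s[7]='j'
Result: ej


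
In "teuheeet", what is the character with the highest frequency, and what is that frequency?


Input: 'teuheeet'
Operation: tally each character
Counts: 'e':4, 'h':1, 't':2, 'u':1
Maximum: 'e' appears 4 times


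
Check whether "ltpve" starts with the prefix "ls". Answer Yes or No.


Input string: 'ltpve'
Prefix to check: 'ls'
First 2 characters of input: 'lt'
Match: False
Result: No


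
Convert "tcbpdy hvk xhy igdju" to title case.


Input string: 'tcbpdy hvk xhy igdju'
Operation: capitalize first letter of each word
Word transformations: 'tcbpdy'->'Tcbpdy', 'hvk'->'Hvk', 'xhy'->'Xhy', 'igdju'->'Igdju'
Result: Tcbpdy Hvk Xhy Igdju


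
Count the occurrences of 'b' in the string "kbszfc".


Input string: 'kbszfc'
Target character: 'b'
Scan each position: s[1]='b'
Matches found at indices: 1
Total: 1


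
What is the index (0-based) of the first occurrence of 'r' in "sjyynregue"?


Input string: 'sjyynregue'
Target: 'r'
Scanning left to right: s[0]='s', s[1]='j', s[2]='y', s[3]='y', s[4]='n', s[5]='r'
First match at index: 5


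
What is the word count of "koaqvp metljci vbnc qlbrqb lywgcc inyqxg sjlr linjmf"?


Input string: 'koaqvp metljci vbnc qlbrqb lywgcc inyqxg sjlr linjmf'
Operation: split by spaces
Words found: 'koaqvp', 'metljci', 'vbnc', 'qlbrqb', 'lywgcc', 'inyqxg', 'sjlr', 'linjmf'
Word count: 8


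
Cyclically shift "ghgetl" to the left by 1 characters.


Input: 'ghgetl', shift = 1
Operation: split at index 1 and swap parts
Front part s[0:1] = 'g'
Back part s[1:] = 'hgetl'
Rotated = back + front = 'hgetl' + 'g'
Result: hgetlg


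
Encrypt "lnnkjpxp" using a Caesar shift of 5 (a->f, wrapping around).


Input: 'lnnkjpxp', shift = 5
Operation: for each letter, (position + 5) mod 26
Mapping: 'l'(11+5=16)->'q', 'n'(13+5=18)->'s', 'n'(13+5=18)->'s', 'k'(10+5=15)->'p', 'j'(9+5=14)->'o', 'p'(15+5=20)->'u', 'x'(23+5=28, 28 mod 26=2)->'c', 'p'(15+5=20)->'u'
Result: qsspoucu


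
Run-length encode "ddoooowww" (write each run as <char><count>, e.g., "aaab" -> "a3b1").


Input: 'ddoooowww'
Operation: identify consecutive runs
Runs: 'dd' -> d2, 'oooo' -> o4, 'www' -> w3
Encoded: d2o4w3


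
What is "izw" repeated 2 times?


Input string: 'izw'
Operation: repeat 2 times
Concatenation: 'izw' + 'izw'
Result: izwizw


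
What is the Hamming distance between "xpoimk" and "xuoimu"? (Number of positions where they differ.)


String 1: 'xpoimk'
String 2: 'xuoimu'
Compare each position: pos 0: 'x'=='x', pos 1: 'p'!='u', pos 2: 'o'=='o', pos 3: 'i'=='i', pos 4: 'm'=='m', pos 5: 'k'!='u'
Differing positions: 2
Hamming distance: 2


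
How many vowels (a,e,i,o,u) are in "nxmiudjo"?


Input string: 'nxmiudjo'
Operation: count vowels (a, e, i, o, u)
Scan: s[0]='n', s[1]='x', s[2]='m', s[3]='i' (vowel), s[4]='u' (vowel), s[5]='d', s[6]='j', s[7]='o' (vowel)
Vowels found: 3
Result: 3


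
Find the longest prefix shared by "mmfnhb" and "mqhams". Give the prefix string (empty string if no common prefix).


String 1: 'mmfnhb'
String 2: 'mqhams'
Compare position by position:
pos 0: 'm' vs 'm' match
pos 1: 'm' vs 'q' differ -> stop
Longest common prefix: "m" (length 1)


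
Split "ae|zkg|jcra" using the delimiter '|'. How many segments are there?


Input string: 'ae|zkg|jcra'
Delimiter: '|'
Split result: 'ae', 'zkg', 'jcra'
Number of parts: 3


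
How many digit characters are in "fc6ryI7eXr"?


Input string: 'fc6ryI7eXr'
Operation: count digit characters (0-9)
Scan: 'f', 'c', '6'(digit), 'r', 'y', 'I', '7'(digit), 'e', 'X', 'r'
Digits found: 2
Result: 2


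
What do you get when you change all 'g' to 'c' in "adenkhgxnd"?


Input string: 'adenkhgxnd'
Operation: replace 'g' with 'c'
Positions of 'g': 6
After replacement: adenkhcxnd


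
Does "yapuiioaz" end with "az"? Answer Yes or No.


Input string: 'yapuiioaz'
Suffix to check: 'az'
Last 2 characters of input: 'az'
Match: True
Result: Yes


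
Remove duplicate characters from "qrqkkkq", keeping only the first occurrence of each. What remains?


Input: 'qrqkkkq'
Operation: keep first occurrence of each character
Scan: s[0]='q' new -> keep; s[1]='r' new -> keep; s[2]='q' seen -> skip; s[3]='k' new -> keep; s[4]='k' seen -> skip; s[5]='k' seen -> skip; s[6]='q' seen -> skip
Result: qrk


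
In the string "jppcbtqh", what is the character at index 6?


Input string: 'jppcbtqh'
Operation: get character at index 6
Index mapping: s[0]='j', s[1]='p', s[2]='p', s[3]='c', s[4]='b', s[5]='t', s[6]='q'
Result: 'q'


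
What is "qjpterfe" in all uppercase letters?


Input string: 'qjpterfe'
Operation: convert each letter to uppercase
Mapping: 'q'->'Q', 'j'->'J', 'p'->'P', 't'->'T', 'e'->'E', 'r'->'R', 'f'->'F', 'e'->'E'
Result: QJPTERFE


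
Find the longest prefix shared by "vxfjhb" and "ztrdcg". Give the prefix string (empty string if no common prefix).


String 1: 'vxfjhb'
String 2: 'ztrdcg'
Compare position by position:
pos 0: 'v' vs 'z' differ -> stop
Longest common prefix: "" (length 0)


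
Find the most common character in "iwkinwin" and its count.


Input: 'iwkinwin'
Operation: tally each character
Counts: 'i':3, 'k':1, 'n':2, 'w':2
Maximum: 'i' appears 3 times


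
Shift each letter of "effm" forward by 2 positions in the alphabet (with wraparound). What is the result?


Input: 'effm', shift = 2
Operation: for each letter, (position + 2) mod 26
Mapping: 'e'(4+2=6)->'g', 'f'(5+2=7)->'h', 'f'(5+2=7)->'h', 'm'(12+2=14)->'o'
Result: ghho


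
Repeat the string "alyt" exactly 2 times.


Input string: 'alyt'
Operation: repeat 2 times
Concatenation: 'alyt' + 'alyt'
Result: alytalyt


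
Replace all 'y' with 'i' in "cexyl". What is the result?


Input string: 'cexyl'
Operation: replace 'y' with 'i'
Positions of 'y': 3
After replacement: cexil


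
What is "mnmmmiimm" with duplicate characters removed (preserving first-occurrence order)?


Input: 'mnmmmiimm'
Operation: keep first occurrence of each character
Scan: s[0]='m' new -> keep; s[1]='n' new -> keep; s[2]='m' seen -> skip; s[3]='m' seen -> skip; s[4]='m' seen -> skip; s[5]='i' new -> keep; s[6]='i' seen -> skip; s[7]='m' seen -> skip; s[8]='m' seen -> skip
Result: mni


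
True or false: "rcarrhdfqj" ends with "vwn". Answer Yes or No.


Input string: 'rcarrhdfqj'
Suffix to check: 'vwn'
Last 3 characters of input: 'fqj'
Match: False
Result: No


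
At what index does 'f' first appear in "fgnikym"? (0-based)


Input string: 'fgnikym'
Target: 'f'
Scanning left to right: s[0]='f'
First match at index: 0


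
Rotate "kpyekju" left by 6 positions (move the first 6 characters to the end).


Input: 'kpyekju', shift = 6
Operation: split at index 6 and swap parts
Front part s[0:6] = 'kpyekj'
Back part s[6:] = 'u'
Rotated = back + front = 'u' + 'kpyekj'
Result: ukpyekj


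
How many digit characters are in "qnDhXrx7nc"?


Input string: 'qnDhXrx7nc'
Operation: count digit characters (0-9)
Scan: 'q', 'n', 'D', 'h', 'X', 'r', 'x', '7'(digit), 'n', 'c'
Digits found: 1
Result: 1


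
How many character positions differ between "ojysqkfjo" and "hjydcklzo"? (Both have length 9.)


String 1: 'ojysqkfjo'
String 2: 'hjydcklzo'
Compare each position: pos 0: 'o'!='h', pos 1: 'j'=='j', pos 2: 'y'=='y', pos 3: 's'!='d', pos 4: 'q'!='c', pos 5: 'k'=='k', pos 6: 'f'!='l', pos 7: 'j'!='z', pos 8: 'o'=='o'
Differing positions: 5
Hamming distance: 5


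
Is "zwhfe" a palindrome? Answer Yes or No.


Input string: 'zwhfe'
Reversed: 'efhwz'
Compare pairs: s[0]='z' vs s[4]='e' (mismatch), s[1]='w' vs s[3]='f' (mismatch)
Palindrome: No


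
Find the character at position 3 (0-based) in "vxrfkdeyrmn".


Input string: 'vxrfkdeyrmn'
Operation: get character at index 3
Index mapping: s[0]='v', s[1]='x', s[2]='r', s[3]='f'
Result: 'f'


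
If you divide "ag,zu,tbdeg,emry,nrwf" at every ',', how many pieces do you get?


Input string: 'ag,zu,tbdeg,emry,nrwf'
Delimiter: ','
Split result: 'ag', 'zu', 'tbdeg', 'emry', 'nrwf'
Number of parts: 5


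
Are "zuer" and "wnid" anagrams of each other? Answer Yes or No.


String 1: 'zuer' -> sorted: 'eruz'
String 2: 'wnid' -> sorted: 'dinw'
Compare sorted forms: 'eruz' != 'dinw'
Anagram: No


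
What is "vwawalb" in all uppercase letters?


Input string: 'vwawalb'
Operation: convert each letter to uppercase
Mapping: 'v'->'V', 'w'->'W', 'a'->'A', 'w'->'W', 'a'->'A', 'l'->'L', 'b'->'B'
Result: VWAWALB


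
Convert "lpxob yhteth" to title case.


Input string: 'lpxob yhteth'
Operation: capitalize first letter of each word
Word transformations: 'lpxob'->'Lpxob', 'yhteth'->'Yhteth'
Result: Lpxob Yhteth


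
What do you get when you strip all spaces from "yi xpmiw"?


Input string: 'yi xpmiw'
Operation: remove all spaces
Words: 'yi', 'xpmiw'
Join without spaces: yixpmiw


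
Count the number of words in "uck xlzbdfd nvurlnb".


Input string: 'uck xlzbdfd nvurlnb'
Operation: split by spaces
Words found: 'uck', 'xlzbdfd', 'nvurlnb'
Word count: 3


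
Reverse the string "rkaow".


Input string: 'rkaow'
Operation: reverse character order
Original order: 'r' -> 'k' -> 'a' -> 'o' -> 'w'
Reversed order: 'w' -> 'o' -> 'a' -> 'k' -> 'r'
Result: woakr


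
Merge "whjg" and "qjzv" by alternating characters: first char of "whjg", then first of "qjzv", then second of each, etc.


String 1: 'whjg'
String 2: 'qjzv'
Operation: alternate characters
Pairs: 'w'+'q', 'h'+'j', 'j'+'z', 'g'+'v'
Result: wqhjjzgv


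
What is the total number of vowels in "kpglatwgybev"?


Input string: 'kpglatwgybev'
Operation: count vowels (a, e, i, o, u)
Scan: s[0]='k', s[1]='p', s[2]='g', s[3]='l', s[4]='a' (vowel), s[5]='t', s[6]='w', s[7]='g', s[8]='y', s[9]='b', s[10]='e' (vowel), s[11]='v'
Vowels found: 2
Result: 2


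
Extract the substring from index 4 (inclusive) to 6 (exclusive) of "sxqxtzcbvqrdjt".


Input string: 'sxqxtzcbvqrdjt'
Operation: slice [4:6]
Extract characters: s[4]='t', s[5]='z'
Result: tz


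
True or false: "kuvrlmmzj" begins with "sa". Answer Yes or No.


Input string: 'kuvrlmmzj'
Prefix to check: 'sa'
First 2 characters of input: 'ku'
Match: False
Result: No


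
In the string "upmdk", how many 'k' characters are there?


Input string: 'upmdk'
Target character: 'k'
Scan each position: s[4]='k'
Matches found at indices: 4
Total: 1


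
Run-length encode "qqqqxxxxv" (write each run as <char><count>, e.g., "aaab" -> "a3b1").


Input: 'qqqqxxxxv'
Operation: identify consecutive runs
Runs: 'qqqq' -> q4, 'xxxx' -> x4, 'v' -> v1
Encoded: q4x4v1


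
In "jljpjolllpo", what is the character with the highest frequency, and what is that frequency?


Input: 'jljpjolllpo'
Operation: tally each character
Counts: 'j':3, 'l':4, 'o':2, 'p':2
Maximum: 'l' appears 4 times


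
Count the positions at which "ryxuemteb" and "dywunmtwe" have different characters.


String 1: 'ryxuemteb'
String 2: 'dywunmtwe'
Compare each position: pos 0: 'r'!='d', pos 1: 'y'=='y', pos 2: 'x'!='w', pos 3: 'u'=='u', pos 4: 'e'!='n', pos 5: 'm'=='m', pos 6: 't'=='t', pos 7: 'e'!='w', pos 8: 'b'!='e'
Differing positions: 5
Hamming distance: 5


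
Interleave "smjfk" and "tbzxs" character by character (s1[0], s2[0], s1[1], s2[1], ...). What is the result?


String 1: 'smjfk'
String 2: 'tbzxs'
Operation: alternate characters
Pairs: 's'+'t', 'm'+'b', 'j'+'z', 'f'+'x', 'k'+'s'
Result: stmbjzfxks


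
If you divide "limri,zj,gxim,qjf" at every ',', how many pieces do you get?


Input string: 'limri,zj,gxim,qjf'
Delimiter: ','
Split result: 'limri', 'zj', 'gxim', 'qjf'
Number of parts: 4


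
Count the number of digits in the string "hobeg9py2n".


Input string: 'hobeg9py2n'
Operation: count digit characters (0-9)
Scan: 'h', 'o', 'b', 'e', 'g', '9'(digit), 'p', 'y', '2'(digit), 'n'
Digits found: 2
Result: 2


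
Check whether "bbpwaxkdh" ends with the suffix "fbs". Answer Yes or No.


Input string: 'bbpwaxkdh'
Suffix to check: 'fbs'
Last 3 characters of input: 'kdh'
Match: False
Result: No


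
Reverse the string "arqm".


Input string: 'arqm'
Operation: reverse character order
Original order: 'a' -> 'r' -> 'q' -> 'm'
Reversed order: 'm' -> 'q' -> 'r' -> 'a'
Result: mqra


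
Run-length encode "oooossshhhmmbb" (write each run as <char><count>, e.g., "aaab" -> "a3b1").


Input: 'oooossshhhmmbb'
Operation: identify consecutive runs
Runs: 'oooo' -> o4, 'sss' -> s3, 'hhh' -> h3, 'mm' -> m2, 'bb' -> b2
Encoded: o4s3h3m2b2


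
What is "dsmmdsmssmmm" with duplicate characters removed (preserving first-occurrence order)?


Input: 'dsmmdsmssmmm'
Operation: keep first occurrence of each character
Scan: s[0]='d' new -> keep; s[1]='s' new -> keep; s[2]='m' new -> keep; s[3]='m' seen -> skip; s[4]='d' seen -> skip; s[5]='s' seen -> skip; s[6]='m' seen -> skip; s[7]='s' seen -> skip; s[8]='s' seen -> skip; s[9]='m' seen -> skip; s[10]='m' seen -> skip; s[11]='m' seen -> skip
Result: dsm


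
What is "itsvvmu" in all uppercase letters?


Input string: 'itsvvmu'
Operation: convert each letter to uppercase
Mapping: 'i'->'I', 't'->'T', 's'->'S', 'v'->'V', 'v'->'V', 'm'->'M', 'u'->'U'
Result: ITSVVMU


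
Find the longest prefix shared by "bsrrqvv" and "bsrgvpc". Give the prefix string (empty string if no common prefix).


String 1: 'bsrrqvv'
String 2: 'bsrgvpc'
Compare position by position:
pos 0: 'b' vs 'b' match
pos 1: 's' vs 's' match
pos 2: 'r' vs 'r' match
pos 3: 'r' vs 'g' differ -> stop
Longest common prefix: "bsr" (length 3)


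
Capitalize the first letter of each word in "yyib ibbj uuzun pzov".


Input string: 'yyib ibbj uuzun pzov'
Operation: capitalize first letter of each word
Word transformations: 'yyib'->'Yyib', 'ibbj'->'Ibbj', 'uuzun'->'Uuzun', 'pzov'->'Pzov'
Result: Yyib Ibbj Uuzun Pzov


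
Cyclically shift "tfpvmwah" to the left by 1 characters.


Input: 'tfpvmwah', shift = 1
Operation: split at index 1 and swap parts
Front part s[0:1] = 't'
Back part s[1:] = 'fpvmwah'
Rotated = back + front = 'fpvmwah' + 't'
Result: fpvmwaht


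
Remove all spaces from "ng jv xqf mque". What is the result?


Input string: 'ng jv xqf mque'
Operation: remove all spaces
Words: 'ng', 'jv', 'xqf', 'mque'
Join without spaces: ngjvxqfmque


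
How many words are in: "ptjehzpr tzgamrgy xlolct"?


Input string: 'ptjehzpr tzgamrgy xlolct'
Operation: split by spaces
Words found: 'ptjehzpr', 'tzgamrgy', 'xlolct'
Word count: 3


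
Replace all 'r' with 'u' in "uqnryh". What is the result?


Input string: 'uqnryh'
Operation: replace 'r' with 'u'
Positions of 'r': 3
After replacement: uqnuyh


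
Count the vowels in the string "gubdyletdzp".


Input string: 'gubdyletdzp'
Operation: count vowels (a, e, i, o, u)
Scan: s[0]='g', s[1]='u' (vowel), s[2]='b', s[3]='d', s[4]='y', s[5]='l', s[6]='e' (vowel), s[7]='t', s[8]='d', s[9]='z', s[10]='p'
Vowels found: 2
Result: 2


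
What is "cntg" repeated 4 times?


Input string: 'cntg'
Operation: repeat 4 times
Concatenation: 'cntg' + 'cntg' + 'cntg' + 'cntg'
Result: cntgcntgcntgcntg


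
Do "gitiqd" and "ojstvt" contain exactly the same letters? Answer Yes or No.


String 1: 'gitiqd' -> sorted: 'dgiiqt'
String 2: 'ojstvt' -> sorted: 'josttv'
Compare sorted forms: 'dgiiqt' != 'josttv'
Anagram: No


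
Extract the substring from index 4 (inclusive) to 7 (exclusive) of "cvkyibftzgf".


Input string: 'cvkyibftzgf'
Operation: slice [4:7]
Extract characters: s[4]='i', s[5]='b', s[6]='f'
Result: ibf


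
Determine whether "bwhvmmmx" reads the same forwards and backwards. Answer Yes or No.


Input string: 'bwhvmmmx'
Reversed: 'xmmmvhwb'
Compare pairs: s[0]='b' vs s[7]='x' (mismatch), s[1]='w' vs s[6]='m' (mismatch), s[2]='h' vs s[5]='m' (mismatch), s[3]='v' vs s[4]='m' (mismatch)
Palindrome: No


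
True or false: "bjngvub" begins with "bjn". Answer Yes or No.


Input string: 'bjngvub'
Prefix to check: 'bjn'
First 3 characters of input: 'bjn'
Match: True
Result: Yes


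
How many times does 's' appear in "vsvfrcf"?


Input string: 'vsvfrcf'
Target character: 's'
Scan each position: s[1]='s'
Matches found at indices: 1
Total: 1


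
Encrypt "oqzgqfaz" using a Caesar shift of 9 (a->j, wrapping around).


Input: 'oqzgqfaz', shift = 9
Operation: for each letter, (position + 9) mod 26
Mapping: 'o'(14+9=23)->'x', 'q'(16+9=25)->'z', 'z'(25+9=34, 34 mod 26=8)->'i', 'g'(6+9=15)->'p', 'q'(16+9=25)->'z', 'f'(5+9=14)->'o', 'a'(0+9=9)->'j', 'z'(25+9=34, 34 mod 26=8)->'i'
Result: xzipzoji


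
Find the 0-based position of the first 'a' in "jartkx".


Input string: 'jartkx'
Target: 'a'
Scanning left to right: s[0]='j', s[1]='a'
First match at index: 1


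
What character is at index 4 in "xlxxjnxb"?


Input string: 'xlxxjnxb'
Operation: get character at index 4
Index mapping: s[0]='x', s[1]='l', s[2]='x', s[3]='x', s[4]='j'
Result: 'j'


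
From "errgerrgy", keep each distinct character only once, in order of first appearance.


Input: 'errgerrgy'
Operation: keep first occurrence of each character
Scan: s[0]='e' new -> keep; s[1]='r' new -> keep; s[2]='r' seen -> skip; s[3]='g' new -> keep; s[4]='e' seen -> skip; s[5]='r' seen -> skip; s[6]='r' seen -> skip; s[7]='g' seen -> skip; s[8]='y' new -> keep
Result: ergy


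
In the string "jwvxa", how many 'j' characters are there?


Input string: 'jwvxa'
Target character: 'j'
Scan each position: s[0]='j'
Matches found at indices: 0
Total: 1


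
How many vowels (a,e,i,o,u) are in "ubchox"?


Input string: 'ubchox'
Operation: count vowels (a, e, i, o, u)
Scan: s[0]='u' (vowel), s[1]='b', s[2]='c', s[3]='h', s[4]='o' (vowel), s[5]='x'
Vowels found: 2
Result: 2


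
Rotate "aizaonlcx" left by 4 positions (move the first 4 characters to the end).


Input: 'aizaonlcx', shift = 4
Operation: split at index 4 and swap parts
Front part s[0:4] = 'aiza'
Back part s[4:] = 'onlcx'
Rotated = back + front = 'onlcx' + 'aiza'
Result: onlcxaiza


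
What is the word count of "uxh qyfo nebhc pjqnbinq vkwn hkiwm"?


Input string: 'uxh qyfo nebhc pjqnbinq vkwn hkiwm'
Operation: split by spaces
Words found: 'uxh', 'qyfo', 'nebhc', 'pjqnbinq', 'vkwn', 'hkiwm'
Word count: 6


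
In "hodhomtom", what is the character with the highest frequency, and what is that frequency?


Input: 'hodhomtom'
Operation: tally each character
Counts: 'd':1, 'h':2, 'm':2, 'o':3, 't':1
Maximum: 'o' appears 3 times


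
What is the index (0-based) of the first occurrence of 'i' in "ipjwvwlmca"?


Input string: 'ipjwvwlmca'
Target: 'i'
Scanning left to right: s[0]='i'
First match at index: 0


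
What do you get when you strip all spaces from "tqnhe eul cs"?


Input string: 'tqnhe eul cs'
Operation: remove all spaces
Words: 'tqnhe', 'eul', 'cs'
Join without spaces: tqnheeulcs


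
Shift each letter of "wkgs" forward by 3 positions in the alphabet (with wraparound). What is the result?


Input: 'wkgs', shift = 3
Operation: for each letter, (position + 3) mod 26
Mapping: 'w'(22+3=25)->'z', 'k'(10+3=13)->'n', 'g'(6+3=9)->'j', 's'(18+3=21)->'v'
Result: znjv


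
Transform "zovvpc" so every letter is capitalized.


Input string: 'zovvpc'
Operation: convert each letter to uppercase
Mapping: 'z'->'Z', 'o'->'O', 'v'->'V', 'v'->'V', 'p'->'P', 'c'->'C'
Result: ZOVVPC


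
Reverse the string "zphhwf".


Input string: 'zphhwf'
Operation: reverse character order
Original order: 'z' -> 'p' -> 'h' -> 'h' -> 'w' -> 'f'
Reversed order: 'f' -> 'w' -> 'h' -> 'h' -> 'p' -> 'z'
Result: fwhhpz


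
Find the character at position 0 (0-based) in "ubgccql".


Input string: 'ubgccql'
Operation: get character at index 0
Index mapping: s[0]='u'
Result: 'u'


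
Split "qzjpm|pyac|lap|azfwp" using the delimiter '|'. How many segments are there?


Input string: 'qzjpm|pyac|lap|azfwp'
Delimiter: '|'
Split result: 'qzjpm', 'pyac', 'lap', 'azfwp'
Number of parts: 4


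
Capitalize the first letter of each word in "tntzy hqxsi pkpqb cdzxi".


Input string: 'tntzy hqxsi pkpqb cdzxi'
Operation: capitalize first letter of each word
Word transformations: 'tntzy'->'Tntzy', 'hqxsi'->'Hqxsi', 'pkpqb'->'Pkpqb', 'cdzxi'->'Cdzxi'
Result: Tntzy Hqxsi Pkpqb Cdzxi


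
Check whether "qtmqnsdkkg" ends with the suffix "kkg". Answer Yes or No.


Input string: 'qtmqnsdkkg'
Suffix to check: 'kkg'
Last 3 characters of input: 'kkg'
Match: True
Result: Yes


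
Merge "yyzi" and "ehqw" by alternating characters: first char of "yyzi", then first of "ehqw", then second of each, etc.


String 1: 'yyzi'
String 2: 'ehqw'
Operation: alternate characters
Pairs: 'y'+'e', 'y'+'h', 'z'+'q', 'i'+'w'
Result: yeyhzqiw


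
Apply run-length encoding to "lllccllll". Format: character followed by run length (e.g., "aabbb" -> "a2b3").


Input: 'lllccllll'
Operation: identify consecutive runs
Runs: 'lll' -> l3, 'cc' -> c2, 'llll' -> l4
Encoded: l3c2l4


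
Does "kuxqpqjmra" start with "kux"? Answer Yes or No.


Input string: 'kuxqpqjmra'
Prefix to check: 'kux'
First 3 characters of input: 'kux'
Match: True
Result: Yes


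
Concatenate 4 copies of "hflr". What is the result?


Input string: 'hflr'
Operation: repeat 4 times
Concatenation: 'hflr' + 'hflr' + 'hflr' + 'hflr'
Result: hflrhflrhflrhflr


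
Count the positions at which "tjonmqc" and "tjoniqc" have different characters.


String 1: 'tjonmqc'
String 2: 'tjoniqc'
Compare each position: pos 0: 't'=='t', pos 1: 'j'=='j', pos 2: 'o'=='o', pos 3: 'n'=='n', pos 4: 'm'!='i', pos 5: 'q'=='q', pos 6: 'c'=='c'
Differing positions: 1
Hamming distance: 1


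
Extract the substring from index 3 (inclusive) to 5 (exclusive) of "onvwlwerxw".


Input string: 'onvwlwerxw'
Operation: slice [3:5]
Extract characters: s[3]='w', s[4]='l'
Result: wl


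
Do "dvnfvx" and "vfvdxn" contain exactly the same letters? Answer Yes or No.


String 1: 'dvnfvx' -> sorted: 'dfnvvx'
String 2: 'vfvdxn' -> sorted: 'dfnvvx'
Compare sorted forms: 'dfnvvx' == 'dfnvvx'
Anagram: Yes


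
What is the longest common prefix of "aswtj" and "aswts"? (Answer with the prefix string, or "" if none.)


String 1: 'aswtj'
String 2: 'aswts'
Compare position by position:
pos 0: 'a' vs 'a' match
pos 1: 's' vs 's' match
pos 2: 'w' vs 'w' match
pos 3: 't' vs 't' match
pos 4: 'j' vs 's' differ -> stop
Longest common prefix: "aswt" (length 4)


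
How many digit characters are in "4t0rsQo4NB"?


Input string: '4t0rsQo4NB'
Operation: count digit characters (0-9)
Scan: '4'(digit), 't', '0'(digit), 'r', 's', 'Q', 'o', '4'(digit), 'N', 'B'
Digits found: 3
Result: 3
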